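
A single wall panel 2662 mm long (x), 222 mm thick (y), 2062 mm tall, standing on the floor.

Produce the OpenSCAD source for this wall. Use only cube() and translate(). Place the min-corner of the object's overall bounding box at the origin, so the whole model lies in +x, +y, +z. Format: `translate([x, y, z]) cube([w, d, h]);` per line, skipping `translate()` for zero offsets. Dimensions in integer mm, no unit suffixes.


cube([2662, 222, 2062]);


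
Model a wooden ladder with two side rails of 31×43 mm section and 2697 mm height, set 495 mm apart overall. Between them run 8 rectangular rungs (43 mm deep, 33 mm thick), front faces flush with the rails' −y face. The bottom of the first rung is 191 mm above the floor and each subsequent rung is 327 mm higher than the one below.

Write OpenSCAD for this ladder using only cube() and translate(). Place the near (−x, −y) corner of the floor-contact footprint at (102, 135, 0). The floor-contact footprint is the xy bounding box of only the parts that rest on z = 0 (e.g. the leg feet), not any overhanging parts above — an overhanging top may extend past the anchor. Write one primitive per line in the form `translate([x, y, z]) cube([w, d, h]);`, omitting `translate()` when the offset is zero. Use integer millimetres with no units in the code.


translate([102, 135, 0]) cube([31, 43, 2697]);
translate([566, 135, 0]) cube([31, 43, 2697]);
translate([133, 135, 191]) cube([433, 43, 33]);
translate([133, 135, 518]) cube([433, 43, 33]);
translate([133, 135, 845]) cube([433, 43, 33]);
translate([133, 135, 1172]) cube([433, 43, 33]);
translate([133, 135, 1499]) cube([433, 43, 33]);
translate([133, 135, 1826]) cube([433, 43, 33]);
translate([133, 135, 2153]) cube([433, 43, 33]);
translate([133, 135, 2480]) cube([433, 43, 33]);


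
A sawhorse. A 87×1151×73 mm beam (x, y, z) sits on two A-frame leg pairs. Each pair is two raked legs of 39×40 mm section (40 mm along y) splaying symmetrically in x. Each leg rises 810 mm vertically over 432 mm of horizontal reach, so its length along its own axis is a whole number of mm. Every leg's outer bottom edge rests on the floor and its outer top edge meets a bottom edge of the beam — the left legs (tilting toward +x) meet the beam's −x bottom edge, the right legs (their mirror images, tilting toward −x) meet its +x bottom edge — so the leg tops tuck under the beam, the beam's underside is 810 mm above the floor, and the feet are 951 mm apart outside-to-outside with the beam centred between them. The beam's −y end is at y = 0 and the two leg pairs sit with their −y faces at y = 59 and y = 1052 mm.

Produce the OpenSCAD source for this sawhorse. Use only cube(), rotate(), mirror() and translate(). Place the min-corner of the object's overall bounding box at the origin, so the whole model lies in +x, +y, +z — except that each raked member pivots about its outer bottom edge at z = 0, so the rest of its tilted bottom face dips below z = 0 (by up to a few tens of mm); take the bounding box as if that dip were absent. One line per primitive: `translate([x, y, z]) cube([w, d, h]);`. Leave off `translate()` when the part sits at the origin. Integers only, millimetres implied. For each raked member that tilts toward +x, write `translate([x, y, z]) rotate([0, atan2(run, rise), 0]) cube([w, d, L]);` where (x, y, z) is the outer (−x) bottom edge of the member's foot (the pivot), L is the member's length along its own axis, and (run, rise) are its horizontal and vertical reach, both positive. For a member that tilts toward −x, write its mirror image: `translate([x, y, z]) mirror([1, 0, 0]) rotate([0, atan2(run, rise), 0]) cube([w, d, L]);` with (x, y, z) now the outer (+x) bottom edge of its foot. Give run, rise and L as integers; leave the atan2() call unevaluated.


// leg length = √(432² + 810²) = 918
// right-leg outer foot x = 2·432 + 87 = 951
// beam min-corner = (432, 0, 810)
translate([432, 0, 810]) cube([87, 1151, 73]);
translate([0, 59, 0]) rotate([0, atan2(432, 810), 0]) cube([39, 40, 918]);
translate([951, 59, 0]) mirror([1, 0, 0]) rotate([0, atan2(432, 810), 0]) cube([39, 40, 918]);
translate([0, 1052, 0]) rotate([0, atan2(432, 810), 0]) cube([39, 40, 918]);
translate([951, 1052, 0]) mirror([1, 0, 0]) rotate([0, atan2(432, 810), 0]) cube([39, 40, 918]);


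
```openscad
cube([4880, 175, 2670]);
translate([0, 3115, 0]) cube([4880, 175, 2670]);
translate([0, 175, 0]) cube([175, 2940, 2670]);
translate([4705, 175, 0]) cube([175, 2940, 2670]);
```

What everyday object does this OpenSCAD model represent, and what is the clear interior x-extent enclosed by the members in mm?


A house (or room) frame. The interior width is 4530 mm.

Four 2670 mm walls enclosing a rectangle with no floor or roof — a room or house frame. Outside width is 4880 mm and wall thickness is 175 mm, so the interior width is 4880 − 2 × 175 = 4530 mm.


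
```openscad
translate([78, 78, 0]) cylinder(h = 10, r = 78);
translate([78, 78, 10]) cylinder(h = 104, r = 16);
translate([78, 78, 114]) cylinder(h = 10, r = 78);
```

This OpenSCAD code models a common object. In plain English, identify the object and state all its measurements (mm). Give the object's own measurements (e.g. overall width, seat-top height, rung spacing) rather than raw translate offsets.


A spool: two coaxial disc flanges of radius 78 mm and thickness 10 mm, joined by a core cylinder of radius 16 mm and height 104 mm. The lower flange rests on z = 0 and the three cylinders share a vertical axis.


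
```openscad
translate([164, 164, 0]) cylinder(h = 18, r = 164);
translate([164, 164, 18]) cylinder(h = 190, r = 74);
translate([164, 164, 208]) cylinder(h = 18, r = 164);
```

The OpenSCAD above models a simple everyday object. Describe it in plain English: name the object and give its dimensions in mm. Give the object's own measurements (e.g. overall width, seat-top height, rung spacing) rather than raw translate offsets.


A spool: two coaxial disc flanges of radius 164 mm and thickness 18 mm, joined by a core cylinder of radius 74 mm and height 190 mm. The lower flange rests on z = 0 and the three cylinders share a vertical axis.


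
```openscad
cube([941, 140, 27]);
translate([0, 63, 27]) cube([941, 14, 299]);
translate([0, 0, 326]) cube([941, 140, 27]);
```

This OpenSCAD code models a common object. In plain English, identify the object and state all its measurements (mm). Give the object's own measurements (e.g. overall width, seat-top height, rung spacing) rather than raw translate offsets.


An I-beam lying along x, 941 mm long. Overall section height 353 mm. Two flanges 140 mm wide (y) and 27 mm thick, one on the floor and one at the top; a web 14 mm thick runs between them, centred on the flange width.


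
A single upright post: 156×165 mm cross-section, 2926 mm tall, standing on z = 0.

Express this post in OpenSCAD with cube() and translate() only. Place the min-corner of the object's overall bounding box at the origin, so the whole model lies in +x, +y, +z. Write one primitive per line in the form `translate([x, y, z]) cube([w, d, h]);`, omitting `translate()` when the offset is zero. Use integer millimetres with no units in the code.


cube([156, 165, 2926]);


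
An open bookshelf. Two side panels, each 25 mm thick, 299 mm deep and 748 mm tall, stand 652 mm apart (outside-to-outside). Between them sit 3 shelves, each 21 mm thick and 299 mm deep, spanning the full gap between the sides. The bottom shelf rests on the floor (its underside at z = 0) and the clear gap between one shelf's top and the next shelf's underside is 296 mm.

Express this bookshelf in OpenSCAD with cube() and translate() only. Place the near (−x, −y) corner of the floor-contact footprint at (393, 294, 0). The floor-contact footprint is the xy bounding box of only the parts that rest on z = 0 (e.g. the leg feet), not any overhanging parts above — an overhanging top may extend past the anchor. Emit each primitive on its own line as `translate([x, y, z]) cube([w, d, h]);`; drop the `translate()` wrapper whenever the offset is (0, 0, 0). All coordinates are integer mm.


translate([393, 294, 0]) cube([25, 299, 748]);
translate([1020, 294, 0]) cube([25, 299, 748]);
translate([418, 294, 0]) cube([602, 299, 21]);
translate([418, 294, 317]) cube([602, 299, 21]);
translate([418, 294, 634]) cube([602, 299, 21]);


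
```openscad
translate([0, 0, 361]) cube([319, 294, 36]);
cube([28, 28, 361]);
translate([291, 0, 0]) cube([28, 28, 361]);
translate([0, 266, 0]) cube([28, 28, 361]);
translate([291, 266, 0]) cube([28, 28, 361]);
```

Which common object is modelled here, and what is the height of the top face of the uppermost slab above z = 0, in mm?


A stool. The seat height is 397 mm.

A 319×294×36 slab at z = 361 on four corner posts — a stool. The seat top is 361 + 36 = 397 mm.


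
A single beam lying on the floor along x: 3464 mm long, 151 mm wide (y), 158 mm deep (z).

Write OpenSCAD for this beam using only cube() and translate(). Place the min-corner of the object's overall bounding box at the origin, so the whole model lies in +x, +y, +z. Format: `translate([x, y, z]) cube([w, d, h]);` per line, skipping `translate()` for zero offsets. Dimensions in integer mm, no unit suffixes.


cube([3464, 151, 158]);


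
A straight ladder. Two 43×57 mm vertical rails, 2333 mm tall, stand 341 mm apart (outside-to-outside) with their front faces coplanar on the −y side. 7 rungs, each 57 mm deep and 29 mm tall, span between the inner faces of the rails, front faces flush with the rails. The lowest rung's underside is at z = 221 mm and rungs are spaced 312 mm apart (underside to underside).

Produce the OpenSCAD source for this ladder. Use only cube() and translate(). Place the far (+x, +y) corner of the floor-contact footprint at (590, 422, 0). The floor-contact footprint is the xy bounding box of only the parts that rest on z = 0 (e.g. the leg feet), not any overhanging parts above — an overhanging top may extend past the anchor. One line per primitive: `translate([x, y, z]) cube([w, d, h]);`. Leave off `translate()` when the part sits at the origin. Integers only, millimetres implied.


// rung span = 341 - 2*43 = 255
// rung[k] z = 221 + k*312
translate([249, 365, 0]) cube([43, 57, 2333]);
translate([547, 365, 0]) cube([43, 57, 2333]);
translate([292, 365, 221]) cube([255, 57, 29]);
translate([292, 365, 533]) cube([255, 57, 29]);
translate([292, 365, 845]) cube([255, 57, 29]);
translate([292, 365, 1157]) cube([255, 57, 29]);
translate([292, 365, 1469]) cube([255, 57, 29]);
translate([292, 365, 1781]) cube([255, 57, 29]);
translate([292, 365, 2093]) cube([255, 57, 29]);


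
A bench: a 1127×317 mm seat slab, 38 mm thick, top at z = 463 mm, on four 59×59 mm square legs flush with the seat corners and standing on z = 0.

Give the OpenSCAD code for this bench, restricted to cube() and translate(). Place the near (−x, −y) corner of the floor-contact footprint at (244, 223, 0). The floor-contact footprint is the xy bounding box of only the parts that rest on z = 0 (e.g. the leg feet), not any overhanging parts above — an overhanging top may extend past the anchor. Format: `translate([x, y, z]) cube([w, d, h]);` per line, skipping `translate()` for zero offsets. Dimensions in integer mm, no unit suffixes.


// leg_h = 463 − 38 = 425
translate([244, 223, 425]) cube([1127, 317, 38]);
translate([244, 223, 0]) cube([59, 59, 425]);
translate([244, 481, 0]) cube([59, 59, 425]);
translate([1312, 223, 0]) cube([59, 59, 425]);
translate([1312, 481, 0]) cube([59, 59, 425]);


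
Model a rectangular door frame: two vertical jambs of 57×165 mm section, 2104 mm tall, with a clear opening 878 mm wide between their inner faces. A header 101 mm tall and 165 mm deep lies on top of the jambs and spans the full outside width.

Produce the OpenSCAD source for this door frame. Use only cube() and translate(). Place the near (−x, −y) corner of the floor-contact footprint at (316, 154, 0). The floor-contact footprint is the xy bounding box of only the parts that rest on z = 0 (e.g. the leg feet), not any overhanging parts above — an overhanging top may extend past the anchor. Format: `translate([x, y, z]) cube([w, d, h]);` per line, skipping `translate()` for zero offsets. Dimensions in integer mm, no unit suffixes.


translate([316, 154, 0]) cube([57, 165, 2104]);
translate([1251, 154, 0]) cube([57, 165, 2104]);
translate([316, 154, 2104]) cube([992, 165, 101]);


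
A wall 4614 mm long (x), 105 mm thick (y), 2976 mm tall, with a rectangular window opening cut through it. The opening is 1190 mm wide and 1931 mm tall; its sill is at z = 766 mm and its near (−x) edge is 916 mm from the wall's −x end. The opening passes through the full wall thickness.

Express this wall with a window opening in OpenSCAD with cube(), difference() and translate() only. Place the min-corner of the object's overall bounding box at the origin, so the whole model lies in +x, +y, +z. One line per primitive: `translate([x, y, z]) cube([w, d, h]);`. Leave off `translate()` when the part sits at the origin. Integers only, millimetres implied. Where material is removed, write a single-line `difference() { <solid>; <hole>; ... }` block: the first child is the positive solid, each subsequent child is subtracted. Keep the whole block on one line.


difference() { cube([4614, 105, 2976]); translate([916, 0, 766]) cube([1190, 105, 1931]); }


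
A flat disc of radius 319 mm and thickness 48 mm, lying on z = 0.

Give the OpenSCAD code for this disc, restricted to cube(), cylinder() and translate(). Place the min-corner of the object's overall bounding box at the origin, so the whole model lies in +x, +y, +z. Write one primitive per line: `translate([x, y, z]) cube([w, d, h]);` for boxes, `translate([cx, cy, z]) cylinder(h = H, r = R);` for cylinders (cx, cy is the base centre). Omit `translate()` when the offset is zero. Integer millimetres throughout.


translate([319, 319, 0]) cylinder(h = 48, r = 319);


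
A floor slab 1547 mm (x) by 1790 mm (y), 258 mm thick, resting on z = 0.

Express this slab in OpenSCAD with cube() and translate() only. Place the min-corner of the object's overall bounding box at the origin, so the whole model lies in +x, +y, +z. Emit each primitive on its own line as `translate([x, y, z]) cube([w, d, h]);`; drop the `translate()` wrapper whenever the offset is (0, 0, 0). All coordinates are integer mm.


cube([1547, 1790, 258]);


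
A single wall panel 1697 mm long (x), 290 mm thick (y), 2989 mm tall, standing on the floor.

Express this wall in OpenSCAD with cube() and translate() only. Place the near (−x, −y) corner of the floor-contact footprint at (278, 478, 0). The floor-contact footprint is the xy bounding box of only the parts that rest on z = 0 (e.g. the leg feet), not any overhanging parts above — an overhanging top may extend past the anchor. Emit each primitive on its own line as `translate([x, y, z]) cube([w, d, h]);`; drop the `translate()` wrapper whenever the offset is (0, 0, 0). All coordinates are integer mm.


translate([278, 478, 0]) cube([1697, 290, 2989]);


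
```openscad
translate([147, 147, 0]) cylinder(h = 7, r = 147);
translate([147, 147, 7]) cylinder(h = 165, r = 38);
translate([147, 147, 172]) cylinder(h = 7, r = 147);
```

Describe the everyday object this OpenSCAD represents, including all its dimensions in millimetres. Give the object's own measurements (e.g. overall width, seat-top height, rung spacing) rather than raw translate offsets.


A spool: two coaxial disc flanges of radius 147 mm and thickness 7 mm, joined by a core cylinder of radius 38 mm and height 165 mm. The lower flange rests on z = 0 and the three cylinders share a vertical axis.


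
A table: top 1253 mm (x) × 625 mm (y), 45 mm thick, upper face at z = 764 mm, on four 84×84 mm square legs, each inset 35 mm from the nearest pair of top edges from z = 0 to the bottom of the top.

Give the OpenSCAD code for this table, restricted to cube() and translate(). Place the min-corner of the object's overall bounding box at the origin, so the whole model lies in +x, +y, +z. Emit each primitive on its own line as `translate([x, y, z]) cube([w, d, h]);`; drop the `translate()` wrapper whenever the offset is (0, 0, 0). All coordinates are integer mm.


// leg_h = 764 - 45 = 719
translate([0, 0, 719]) cube([1253, 625, 45]);
translate([35, 35, 0]) cube([84, 84, 719]);
translate([1134, 35, 0]) cube([84, 84, 719]);
translate([35, 506, 0]) cube([84, 84, 719]);
translate([1134, 506, 0]) cube([84, 84, 719]);


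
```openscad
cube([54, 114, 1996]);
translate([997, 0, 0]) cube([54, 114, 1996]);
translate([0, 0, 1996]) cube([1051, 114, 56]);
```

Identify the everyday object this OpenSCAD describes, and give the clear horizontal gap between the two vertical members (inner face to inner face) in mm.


A door frame. The clear opening width is 943 mm.

Two 1996 mm tall posts with a header on top — a door frame. The left jamb is 54 mm wide at x = 0; the right jamb starts at x = 997. The clear opening is 997 − 54 = 943 mm.


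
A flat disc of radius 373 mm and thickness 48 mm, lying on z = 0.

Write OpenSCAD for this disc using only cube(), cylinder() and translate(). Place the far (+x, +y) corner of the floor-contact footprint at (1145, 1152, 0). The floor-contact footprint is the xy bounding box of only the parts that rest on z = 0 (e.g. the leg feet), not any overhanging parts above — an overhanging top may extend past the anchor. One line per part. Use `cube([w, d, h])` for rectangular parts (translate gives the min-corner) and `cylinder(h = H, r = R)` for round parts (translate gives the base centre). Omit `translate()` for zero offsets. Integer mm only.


translate([772, 779, 0]) cylinder(h = 48, r = 373);


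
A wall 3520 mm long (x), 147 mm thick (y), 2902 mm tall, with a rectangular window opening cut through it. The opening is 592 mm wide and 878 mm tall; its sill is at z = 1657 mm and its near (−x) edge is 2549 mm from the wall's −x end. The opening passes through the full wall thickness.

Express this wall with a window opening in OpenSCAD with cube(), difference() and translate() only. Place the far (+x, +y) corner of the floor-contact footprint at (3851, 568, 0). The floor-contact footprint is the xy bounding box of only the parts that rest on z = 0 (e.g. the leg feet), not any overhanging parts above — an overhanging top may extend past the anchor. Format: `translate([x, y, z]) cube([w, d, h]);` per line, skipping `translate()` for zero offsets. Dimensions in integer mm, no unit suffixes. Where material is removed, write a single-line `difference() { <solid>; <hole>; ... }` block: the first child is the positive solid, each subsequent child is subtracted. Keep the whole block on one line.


difference() { translate([331, 421, 0]) cube([3520, 147, 2902]); translate([2880, 421, 1657]) cube([592, 147, 878]); }


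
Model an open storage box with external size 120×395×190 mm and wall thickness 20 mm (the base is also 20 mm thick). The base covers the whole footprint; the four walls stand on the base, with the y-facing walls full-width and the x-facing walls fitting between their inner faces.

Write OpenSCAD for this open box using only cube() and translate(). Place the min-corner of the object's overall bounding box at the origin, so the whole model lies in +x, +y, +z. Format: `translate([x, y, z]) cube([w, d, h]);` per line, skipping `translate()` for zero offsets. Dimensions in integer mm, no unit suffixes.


cube([120, 395, 20]);
translate([0, 0, 20]) cube([120, 20, 170]);
translate([0, 375, 20]) cube([120, 20, 170]);
translate([0, 20, 20]) cube([20, 355, 170]);
translate([100, 20, 20]) cube([20, 355, 170]);


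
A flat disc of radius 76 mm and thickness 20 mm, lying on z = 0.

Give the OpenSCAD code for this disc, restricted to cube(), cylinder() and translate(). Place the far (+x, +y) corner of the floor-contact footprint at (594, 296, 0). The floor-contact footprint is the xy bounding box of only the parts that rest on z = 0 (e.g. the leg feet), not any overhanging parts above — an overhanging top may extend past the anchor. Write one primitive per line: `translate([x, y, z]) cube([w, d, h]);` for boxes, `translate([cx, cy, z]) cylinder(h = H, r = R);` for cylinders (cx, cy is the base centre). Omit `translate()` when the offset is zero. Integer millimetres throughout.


translate([518, 220, 0]) cylinder(h = 20, r = 76);


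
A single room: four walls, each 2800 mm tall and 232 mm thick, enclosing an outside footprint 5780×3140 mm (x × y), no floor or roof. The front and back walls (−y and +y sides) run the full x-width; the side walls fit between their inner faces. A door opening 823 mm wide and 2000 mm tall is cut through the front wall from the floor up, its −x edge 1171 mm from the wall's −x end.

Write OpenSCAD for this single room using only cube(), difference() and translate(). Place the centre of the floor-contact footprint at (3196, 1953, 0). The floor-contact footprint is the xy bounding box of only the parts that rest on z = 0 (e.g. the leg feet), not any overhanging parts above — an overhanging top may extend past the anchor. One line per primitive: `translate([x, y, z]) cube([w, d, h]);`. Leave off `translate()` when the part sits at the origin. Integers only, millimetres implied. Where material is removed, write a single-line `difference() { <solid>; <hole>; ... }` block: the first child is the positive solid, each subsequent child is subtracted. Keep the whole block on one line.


difference() { translate([306, 383, 0]) cube([5780, 232, 2800]); translate([1477, 383, 0]) cube([823, 232, 2000]); }
translate([306, 3291, 0]) cube([5780, 232, 2800]);
translate([306, 615, 0]) cube([232, 2676, 2800]);
translate([5854, 615, 0]) cube([232, 2676, 2800]);


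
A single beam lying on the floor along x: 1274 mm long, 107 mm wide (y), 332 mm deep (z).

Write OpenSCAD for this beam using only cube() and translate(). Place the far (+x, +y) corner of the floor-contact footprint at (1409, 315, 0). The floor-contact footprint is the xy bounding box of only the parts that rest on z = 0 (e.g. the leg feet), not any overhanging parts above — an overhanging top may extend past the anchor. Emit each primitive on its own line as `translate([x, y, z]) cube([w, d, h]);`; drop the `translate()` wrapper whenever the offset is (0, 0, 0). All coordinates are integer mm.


translate([135, 208, 0]) cube([1274, 107, 332]);


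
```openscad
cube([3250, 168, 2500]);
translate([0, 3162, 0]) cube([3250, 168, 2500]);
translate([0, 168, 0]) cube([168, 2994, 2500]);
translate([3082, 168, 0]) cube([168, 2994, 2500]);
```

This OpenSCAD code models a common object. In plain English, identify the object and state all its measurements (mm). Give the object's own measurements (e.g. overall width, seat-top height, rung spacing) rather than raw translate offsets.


The wall frame of a small rectangular building: four walls, each 2500 mm tall and 168 mm thick, enclosing a footprint 3250 mm (x) by 3330 mm (y) outside-to-outside, with no floor or roof. The front and back walls (the −y and +y sides) span the full width; the two side walls fit between them.


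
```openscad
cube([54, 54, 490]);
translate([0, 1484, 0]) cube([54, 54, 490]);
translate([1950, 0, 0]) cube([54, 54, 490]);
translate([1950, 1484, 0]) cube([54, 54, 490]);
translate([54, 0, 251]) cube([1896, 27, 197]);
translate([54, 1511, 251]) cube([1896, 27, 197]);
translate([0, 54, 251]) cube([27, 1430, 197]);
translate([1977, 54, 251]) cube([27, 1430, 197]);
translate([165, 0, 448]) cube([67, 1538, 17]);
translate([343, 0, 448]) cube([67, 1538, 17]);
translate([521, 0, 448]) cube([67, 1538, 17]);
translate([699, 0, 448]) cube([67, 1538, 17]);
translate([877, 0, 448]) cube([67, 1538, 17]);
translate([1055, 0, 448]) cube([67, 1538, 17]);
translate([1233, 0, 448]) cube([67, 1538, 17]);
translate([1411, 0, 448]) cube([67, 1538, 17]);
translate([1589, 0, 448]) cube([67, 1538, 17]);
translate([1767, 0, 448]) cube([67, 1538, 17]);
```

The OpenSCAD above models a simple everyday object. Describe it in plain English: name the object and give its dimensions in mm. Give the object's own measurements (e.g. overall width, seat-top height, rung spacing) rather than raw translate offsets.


A bed frame 2004 mm long (x) by 1538 mm wide (y). Four 54×54 mm corner posts, 490 mm tall, at the corners of the footprint. Four rails of 27 mm thickness and 197 mm height run between adjacent posts with their undersides at z = 251 mm, their outer faces flush with the outside of the frame (the two x-running rails run between the posts' inner faces; the two y-running rails run between the posts' inner faces). 10 slats, each 67 mm wide (x) and 17 mm thick, lie across the top of the two x-running rails, running the full 1538 mm width of the frame in y; along x they sit between the end posts with a 111 mm gap after the −x posts and between neighbouring slats, leaving 116 mm before the +x posts.


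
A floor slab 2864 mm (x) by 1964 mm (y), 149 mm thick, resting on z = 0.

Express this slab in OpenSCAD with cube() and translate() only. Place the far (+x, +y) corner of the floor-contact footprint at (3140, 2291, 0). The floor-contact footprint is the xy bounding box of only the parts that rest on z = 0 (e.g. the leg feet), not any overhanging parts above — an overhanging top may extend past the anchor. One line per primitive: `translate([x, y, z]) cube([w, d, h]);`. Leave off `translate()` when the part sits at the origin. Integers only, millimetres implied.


translate([276, 327, 0]) cube([2864, 1964, 149]);


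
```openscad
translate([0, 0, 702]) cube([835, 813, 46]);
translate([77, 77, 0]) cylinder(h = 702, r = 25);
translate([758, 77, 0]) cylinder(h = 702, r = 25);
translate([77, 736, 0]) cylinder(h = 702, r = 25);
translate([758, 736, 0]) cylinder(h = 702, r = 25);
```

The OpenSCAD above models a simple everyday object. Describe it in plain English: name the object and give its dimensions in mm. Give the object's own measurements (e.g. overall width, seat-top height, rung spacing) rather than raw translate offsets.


A rectangular dining table. The top is 835×813×46 mm with its upper surface at z = 748 mm. It stands on four round legs of 50 mm diameter, each leg's bounding box inset 52 mm from the nearest pair of top edges, running from the floor to the underside of the top.


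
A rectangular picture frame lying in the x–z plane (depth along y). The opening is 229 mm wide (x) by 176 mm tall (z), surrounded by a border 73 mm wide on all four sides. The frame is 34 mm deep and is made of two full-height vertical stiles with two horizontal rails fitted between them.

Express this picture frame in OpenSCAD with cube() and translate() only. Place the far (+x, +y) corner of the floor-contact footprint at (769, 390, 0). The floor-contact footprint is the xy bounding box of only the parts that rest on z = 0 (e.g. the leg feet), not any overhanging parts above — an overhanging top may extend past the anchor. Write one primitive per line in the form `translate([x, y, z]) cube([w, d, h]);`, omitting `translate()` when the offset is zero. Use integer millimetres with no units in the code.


translate([394, 356, 0]) cube([73, 34, 322]);
translate([696, 356, 0]) cube([73, 34, 322]);
translate([467, 356, 0]) cube([229, 34, 73]);
translate([467, 356, 249]) cube([229, 34, 73]);


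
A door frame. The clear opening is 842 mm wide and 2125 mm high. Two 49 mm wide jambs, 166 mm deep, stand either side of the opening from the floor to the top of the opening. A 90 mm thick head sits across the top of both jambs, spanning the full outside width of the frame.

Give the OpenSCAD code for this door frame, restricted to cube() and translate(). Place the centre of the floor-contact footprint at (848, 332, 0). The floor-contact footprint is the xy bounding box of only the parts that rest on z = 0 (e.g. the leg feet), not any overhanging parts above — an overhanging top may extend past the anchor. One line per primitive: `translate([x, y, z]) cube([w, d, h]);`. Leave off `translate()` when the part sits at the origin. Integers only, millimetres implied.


translate([378, 249, 0]) cube([49, 166, 2125]);
translate([1269, 249, 0]) cube([49, 166, 2125]);
translate([378, 249, 2125]) cube([940, 166, 90]);


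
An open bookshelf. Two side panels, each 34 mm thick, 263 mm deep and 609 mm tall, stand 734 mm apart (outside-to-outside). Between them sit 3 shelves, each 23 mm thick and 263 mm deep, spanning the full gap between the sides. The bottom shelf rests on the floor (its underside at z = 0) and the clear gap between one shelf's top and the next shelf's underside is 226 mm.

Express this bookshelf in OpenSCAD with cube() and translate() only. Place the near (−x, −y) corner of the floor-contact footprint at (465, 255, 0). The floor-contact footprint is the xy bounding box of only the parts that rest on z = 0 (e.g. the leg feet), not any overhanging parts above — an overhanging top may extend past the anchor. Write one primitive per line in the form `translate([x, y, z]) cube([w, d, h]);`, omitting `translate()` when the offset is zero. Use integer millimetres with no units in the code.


translate([465, 255, 0]) cube([34, 263, 609]);
translate([1165, 255, 0]) cube([34, 263, 609]);
translate([499, 255, 0]) cube([666, 263, 23]);
translate([499, 255, 249]) cube([666, 263, 23]);
translate([499, 255, 498]) cube([666, 263, 23]);


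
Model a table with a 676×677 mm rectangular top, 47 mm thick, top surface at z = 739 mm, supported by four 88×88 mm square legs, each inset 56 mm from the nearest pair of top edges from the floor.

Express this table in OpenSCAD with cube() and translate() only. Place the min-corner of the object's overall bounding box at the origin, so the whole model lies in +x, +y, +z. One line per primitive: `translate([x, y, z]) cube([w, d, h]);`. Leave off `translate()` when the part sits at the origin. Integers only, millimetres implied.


translate([0, 0, 692]) cube([676, 677, 47]);
translate([56, 56, 0]) cube([88, 88, 692]);
translate([532, 56, 0]) cube([88, 88, 692]);
translate([56, 533, 0]) cube([88, 88, 692]);
translate([532, 533, 0]) cube([88, 88, 692]);


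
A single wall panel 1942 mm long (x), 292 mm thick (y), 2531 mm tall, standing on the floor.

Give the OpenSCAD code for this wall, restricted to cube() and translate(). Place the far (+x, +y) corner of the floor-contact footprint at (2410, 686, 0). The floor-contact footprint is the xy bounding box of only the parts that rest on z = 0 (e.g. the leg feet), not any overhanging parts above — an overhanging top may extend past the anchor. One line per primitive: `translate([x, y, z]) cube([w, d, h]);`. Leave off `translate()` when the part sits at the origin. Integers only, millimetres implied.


translate([468, 394, 0]) cube([1942, 292, 2531]);


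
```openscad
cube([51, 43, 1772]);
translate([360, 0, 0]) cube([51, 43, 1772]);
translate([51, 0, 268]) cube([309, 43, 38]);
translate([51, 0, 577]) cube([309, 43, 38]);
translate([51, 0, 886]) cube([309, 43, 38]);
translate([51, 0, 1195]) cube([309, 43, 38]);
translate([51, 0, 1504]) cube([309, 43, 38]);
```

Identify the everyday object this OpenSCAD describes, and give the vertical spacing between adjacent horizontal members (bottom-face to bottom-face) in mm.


A ladder. The rung spacing is 309 mm.

Two tall 51×43 posts with 5 short bars between them — a ladder. Adjacent rungs sit at z = 268 and z = 577, so the spacing is 577 − 268 = 309 mm.


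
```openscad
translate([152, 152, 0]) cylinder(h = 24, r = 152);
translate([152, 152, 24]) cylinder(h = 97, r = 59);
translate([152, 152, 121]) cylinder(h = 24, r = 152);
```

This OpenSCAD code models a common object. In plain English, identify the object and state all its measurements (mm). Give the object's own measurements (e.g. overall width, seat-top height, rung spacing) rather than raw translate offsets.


A spool: two coaxial disc flanges of radius 152 mm and thickness 24 mm, joined by a core cylinder of radius 59 mm and height 97 mm. The lower flange rests on z = 0 and the three cylinders share a vertical axis.


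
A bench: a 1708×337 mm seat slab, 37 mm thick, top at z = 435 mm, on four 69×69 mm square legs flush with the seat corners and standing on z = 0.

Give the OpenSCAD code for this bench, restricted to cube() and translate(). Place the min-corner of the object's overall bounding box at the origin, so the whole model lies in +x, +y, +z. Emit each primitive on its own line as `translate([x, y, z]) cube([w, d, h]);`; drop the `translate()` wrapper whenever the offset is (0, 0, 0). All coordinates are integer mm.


translate([0, 0, 398]) cube([1708, 337, 37]);
cube([69, 69, 398]);
translate([0, 268, 0]) cube([69, 69, 398]);
translate([1639, 0, 0]) cube([69, 69, 398]);
translate([1639, 268, 0]) cube([69, 69, 398]);


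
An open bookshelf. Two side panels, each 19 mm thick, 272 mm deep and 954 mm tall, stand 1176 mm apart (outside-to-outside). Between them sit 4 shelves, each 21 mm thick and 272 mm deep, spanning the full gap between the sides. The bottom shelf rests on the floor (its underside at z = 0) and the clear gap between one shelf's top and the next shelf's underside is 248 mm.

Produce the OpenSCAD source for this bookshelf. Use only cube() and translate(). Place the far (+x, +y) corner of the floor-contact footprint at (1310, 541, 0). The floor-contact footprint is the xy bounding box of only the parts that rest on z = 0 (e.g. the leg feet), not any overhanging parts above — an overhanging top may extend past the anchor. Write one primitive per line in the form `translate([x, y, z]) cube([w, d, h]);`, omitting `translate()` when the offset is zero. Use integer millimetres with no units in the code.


translate([134, 269, 0]) cube([19, 272, 954]);
translate([1291, 269, 0]) cube([19, 272, 954]);
translate([153, 269, 0]) cube([1138, 272, 21]);
translate([153, 269, 269]) cube([1138, 272, 21]);
translate([153, 269, 538]) cube([1138, 272, 21]);
translate([153, 269, 807]) cube([1138, 272, 21]);


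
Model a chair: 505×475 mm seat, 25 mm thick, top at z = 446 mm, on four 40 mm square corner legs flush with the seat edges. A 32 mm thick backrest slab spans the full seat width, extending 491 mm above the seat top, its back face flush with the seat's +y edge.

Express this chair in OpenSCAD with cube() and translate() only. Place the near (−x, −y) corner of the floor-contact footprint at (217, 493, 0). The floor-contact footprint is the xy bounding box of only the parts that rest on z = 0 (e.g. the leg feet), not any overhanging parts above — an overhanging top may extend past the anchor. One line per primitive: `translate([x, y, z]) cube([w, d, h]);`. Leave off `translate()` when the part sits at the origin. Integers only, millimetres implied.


// leg_h = 446 - 25 = 421
translate([217, 493, 421]) cube([505, 475, 25]);
translate([217, 493, 0]) cube([40, 40, 421]);
translate([682, 493, 0]) cube([40, 40, 421]);
translate([217, 928, 0]) cube([40, 40, 421]);
translate([682, 928, 0]) cube([40, 40, 421]);
translate([217, 936, 446]) cube([505, 32, 491]);


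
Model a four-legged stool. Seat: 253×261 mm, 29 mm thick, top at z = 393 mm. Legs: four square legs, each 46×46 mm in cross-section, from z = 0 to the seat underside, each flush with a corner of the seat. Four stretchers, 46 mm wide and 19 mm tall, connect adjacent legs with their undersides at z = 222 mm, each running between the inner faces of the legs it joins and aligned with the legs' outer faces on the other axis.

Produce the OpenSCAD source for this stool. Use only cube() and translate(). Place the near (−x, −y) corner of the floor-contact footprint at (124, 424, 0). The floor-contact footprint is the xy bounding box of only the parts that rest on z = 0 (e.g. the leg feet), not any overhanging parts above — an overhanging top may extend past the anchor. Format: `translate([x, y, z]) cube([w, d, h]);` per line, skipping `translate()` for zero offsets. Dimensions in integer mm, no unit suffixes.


translate([124, 424, 364]) cube([253, 261, 29]);
translate([124, 424, 0]) cube([46, 46, 364]);
translate([331, 424, 0]) cube([46, 46, 364]);
translate([124, 639, 0]) cube([46, 46, 364]);
translate([331, 639, 0]) cube([46, 46, 364]);
translate([170, 424, 222]) cube([161, 46, 19]);
translate([170, 639, 222]) cube([161, 46, 19]);
translate([124, 470, 222]) cube([46, 169, 19]);
translate([331, 470, 222]) cube([46, 169, 19]);


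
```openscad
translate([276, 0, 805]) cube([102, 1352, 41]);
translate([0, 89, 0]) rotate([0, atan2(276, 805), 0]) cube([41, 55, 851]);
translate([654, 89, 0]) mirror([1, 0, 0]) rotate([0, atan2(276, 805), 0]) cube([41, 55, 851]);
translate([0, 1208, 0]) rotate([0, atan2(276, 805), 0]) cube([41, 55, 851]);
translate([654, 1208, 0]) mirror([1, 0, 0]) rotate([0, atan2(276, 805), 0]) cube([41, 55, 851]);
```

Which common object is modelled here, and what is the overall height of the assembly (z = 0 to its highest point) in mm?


A sawhorse. The overall height is 846 mm.

A beam across two mirrored pairs of raked legs — a sawhorse. The beam's underside is at z = 805 (matching the legs' vertical rise in atan2(276, 805)) and the beam is 41 mm tall, so its top is at 805 + 41 = 846 mm. The raked legs top out at the beam's underside, so that is the highest point.


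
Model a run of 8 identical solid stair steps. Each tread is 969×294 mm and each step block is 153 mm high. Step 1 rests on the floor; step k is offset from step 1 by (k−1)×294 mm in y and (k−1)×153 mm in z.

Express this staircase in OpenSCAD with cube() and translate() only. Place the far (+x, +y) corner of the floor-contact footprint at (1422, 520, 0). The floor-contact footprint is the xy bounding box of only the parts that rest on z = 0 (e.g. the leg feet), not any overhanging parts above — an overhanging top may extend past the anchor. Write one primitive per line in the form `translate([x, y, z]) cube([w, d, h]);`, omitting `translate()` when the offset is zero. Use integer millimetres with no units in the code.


translate([453, 226, 0]) cube([969, 294, 153]);
translate([453, 520, 153]) cube([969, 294, 153]);
translate([453, 814, 306]) cube([969, 294, 153]);
translate([453, 1108, 459]) cube([969, 294, 153]);
translate([453, 1402, 612]) cube([969, 294, 153]);
translate([453, 1696, 765]) cube([969, 294, 153]);
translate([453, 1990, 918]) cube([969, 294, 153]);
translate([453, 2284, 1071]) cube([969, 294, 153]);


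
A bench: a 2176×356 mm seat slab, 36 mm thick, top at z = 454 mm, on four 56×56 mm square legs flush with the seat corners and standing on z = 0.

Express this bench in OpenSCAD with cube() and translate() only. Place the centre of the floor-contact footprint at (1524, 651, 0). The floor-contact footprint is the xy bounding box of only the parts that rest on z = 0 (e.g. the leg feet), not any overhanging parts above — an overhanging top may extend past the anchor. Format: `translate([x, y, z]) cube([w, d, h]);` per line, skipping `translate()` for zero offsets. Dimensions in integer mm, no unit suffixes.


translate([436, 473, 418]) cube([2176, 356, 36]);
translate([436, 473, 0]) cube([56, 56, 418]);
translate([436, 773, 0]) cube([56, 56, 418]);
translate([2556, 473, 0]) cube([56, 56, 418]);
translate([2556, 773, 0]) cube([56, 56, 418]);


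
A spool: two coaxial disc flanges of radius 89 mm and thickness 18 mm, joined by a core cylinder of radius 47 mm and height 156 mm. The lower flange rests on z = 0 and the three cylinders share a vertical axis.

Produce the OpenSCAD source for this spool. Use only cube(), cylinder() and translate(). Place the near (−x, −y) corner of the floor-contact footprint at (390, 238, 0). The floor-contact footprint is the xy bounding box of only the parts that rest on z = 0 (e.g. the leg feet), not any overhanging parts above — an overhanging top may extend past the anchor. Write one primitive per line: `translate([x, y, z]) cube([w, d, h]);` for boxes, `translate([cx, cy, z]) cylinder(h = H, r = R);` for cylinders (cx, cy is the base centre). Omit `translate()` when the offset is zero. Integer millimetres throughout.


translate([479, 327, 0]) cylinder(h = 18, r = 89);
translate([479, 327, 18]) cylinder(h = 156, r = 47);
translate([479, 327, 174]) cylinder(h = 18, r = 89);
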